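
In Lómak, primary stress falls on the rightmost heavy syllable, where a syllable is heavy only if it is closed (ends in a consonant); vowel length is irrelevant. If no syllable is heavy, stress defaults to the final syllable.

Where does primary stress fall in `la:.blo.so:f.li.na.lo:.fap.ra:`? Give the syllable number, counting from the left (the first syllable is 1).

7

Weights: 1 la: L, 2 blo L, 3 so:f H, 4 li L, 5 na L, 6 lo: L, 7 fap H, 8 ra: L.
Heavy syllables in the domain: 3, 7. The rightmost is syllable 7 (fap).
Primary stress: syllable 7 → la:.blo.so:f.li.na.lo:.ˈfap.ra:.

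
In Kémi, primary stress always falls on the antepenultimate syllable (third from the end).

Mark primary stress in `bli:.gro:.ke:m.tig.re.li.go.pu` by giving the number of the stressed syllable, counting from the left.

6

The word has 8 syllables; the antepenultimate syllable (third from the end) is syllable 6 (li).
Primary stress: syllable 6 → bli:.gro:.ke:m.tig.re.ˈli.go.pu.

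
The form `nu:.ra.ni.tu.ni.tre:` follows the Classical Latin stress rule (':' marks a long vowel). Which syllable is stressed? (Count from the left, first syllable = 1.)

Classical Latin: stress the penult if heavy (long vowel or closed), else the antepenult.
Weights: 4 tu L, 5 ni L, 6 tre: H.
The penult (syllable 5, ni) is light, so stress falls on the antepenult (syllable 4, tu).
Stress on syllable 4: nu:.ra.ni.ˈtu.ni.tre:.

4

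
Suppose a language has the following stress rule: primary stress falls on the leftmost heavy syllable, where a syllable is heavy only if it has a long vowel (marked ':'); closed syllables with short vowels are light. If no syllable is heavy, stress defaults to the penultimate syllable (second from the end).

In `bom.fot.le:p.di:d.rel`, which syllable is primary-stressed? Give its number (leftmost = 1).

Weights: 1 bom L, 2 fot L, 3 le:p H, 4 di:d H, 5 rel L.
Heavy syllables in the domain: 3, 4. The leftmost is syllable 3 (le:p).
Primary stress: syllable 3 → bom.fot.ˈle:p.di:d.rel.

3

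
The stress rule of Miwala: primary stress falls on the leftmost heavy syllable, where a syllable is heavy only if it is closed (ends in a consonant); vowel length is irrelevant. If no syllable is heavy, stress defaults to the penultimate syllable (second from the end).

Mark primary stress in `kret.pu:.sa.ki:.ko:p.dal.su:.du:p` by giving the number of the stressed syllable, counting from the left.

1

Weights: 1 kret H, 2 pu: L, 3 sa L, 4 ki: L, 5 ko:p H, 6 dal H, 7 su: L, 8 du:p H.
Heavy syllables in the domain: 1, 5, 6, 8. The leftmost is syllable 1 (kret).
Primary stress: syllable 1 → ˈkret.pu:.sa.ki:.ko:p.dal.su:.du:p.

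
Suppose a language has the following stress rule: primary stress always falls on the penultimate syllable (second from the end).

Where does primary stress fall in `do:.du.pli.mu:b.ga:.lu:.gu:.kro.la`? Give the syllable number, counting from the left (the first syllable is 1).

The word has 9 syllables; the penultimate syllable (second from the end) is syllable 8 (kro).
Primary stress: syllable 8 → do:.du.pli.mu:b.ga:.lu:.gu:.ˈkro.la.

8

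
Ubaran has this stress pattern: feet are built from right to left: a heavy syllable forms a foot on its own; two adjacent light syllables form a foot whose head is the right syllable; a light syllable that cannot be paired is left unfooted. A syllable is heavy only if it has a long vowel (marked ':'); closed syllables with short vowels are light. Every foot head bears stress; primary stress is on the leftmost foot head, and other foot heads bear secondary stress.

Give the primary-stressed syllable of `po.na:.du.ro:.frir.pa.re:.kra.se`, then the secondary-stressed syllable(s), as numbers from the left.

primary 2, secondary 4, 6, 7, 9

Weights: 1 po L, 2 na: H, 3 du L, 4 ro: H, 5 frir L, 6 pa L, 7 re: H, 8 kra L, 9 se L.
Parse right to left (heavy = foot alone; LL = one foot; stranded L unfooted): po (ˈna:) du (ˈro:) (frir.ˈpa) (ˈre:) (kra.ˈse).
Foot heads: 2, 4, 6, 7, 9.
Primary stress on the leftmost head = syllable 2.
Secondary stress on 4, 6, 7, 9: po.ˈna:.du.ˌro:.frir.ˌpa.ˌre:.kra.ˌse.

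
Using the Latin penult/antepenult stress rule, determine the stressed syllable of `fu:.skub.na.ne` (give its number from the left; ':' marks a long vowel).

2

Classical Latin: stress the penult if heavy (long vowel or closed), else the antepenult.
Weights: 2 skub H, 3 na L, 4 ne L.
The penult (syllable 3, na) is light, so stress falls on the antepenult (syllable 2, skub).
Stress on syllable 2: fu:.ˈskub.na.ne.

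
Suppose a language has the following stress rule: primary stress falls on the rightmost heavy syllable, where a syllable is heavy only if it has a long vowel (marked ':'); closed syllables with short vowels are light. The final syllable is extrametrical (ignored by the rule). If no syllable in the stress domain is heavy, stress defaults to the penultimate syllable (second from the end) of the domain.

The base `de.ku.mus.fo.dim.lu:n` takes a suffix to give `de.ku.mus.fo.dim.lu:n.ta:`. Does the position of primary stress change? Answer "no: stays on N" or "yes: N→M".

yes: 4→6

Base `de.ku.mus.fo.dim.lu:n` (6 syllables):
  The final syllable (6, lu:n) is extrametrical; the stress domain is syllables 1–5.
  Weights: 1 de L, 2 ku L, 3 mus L, 4 fo L, 5 dim L.
  No heavy syllable in the domain; default to the penultimate syllable (second from the end) of the domain = syllable 4.
  → primary stress on syllable 4.
Suffixed `de.ku.mus.fo.dim.lu:n.ta:` (7 syllables):
  The final syllable (7, ta:) is extrametrical; the stress domain is syllables 1–6.
  Weights: 1 de L, 2 ku L, 3 mus L, 4 fo L, 5 dim L, 6 lu:n H.
  Heavy syllables in the domain: 6. The rightmost is syllable 6 (lu:n).
  → primary stress on syllable 6.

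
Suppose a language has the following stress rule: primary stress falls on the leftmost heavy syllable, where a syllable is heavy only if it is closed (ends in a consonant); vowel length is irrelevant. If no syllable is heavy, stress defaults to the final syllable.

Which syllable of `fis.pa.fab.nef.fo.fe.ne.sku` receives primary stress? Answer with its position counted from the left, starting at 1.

1

Weights: 1 fis H, 2 pa L, 3 fab H, 4 nef H, 5 fo L, 6 fe L, 7 ne L, 8 sku L.
Heavy syllables in the domain: 1, 3, 4. The leftmost is syllable 1 (fis).
Primary stress: syllable 1 → ˈfis.pa.fab.nef.fo.fe.ne.sku.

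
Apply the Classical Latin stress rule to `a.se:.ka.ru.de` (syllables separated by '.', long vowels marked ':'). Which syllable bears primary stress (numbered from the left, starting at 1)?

3

Classical Latin: stress the penult if heavy (long vowel or closed), else the antepenult.
Weights: 3 ka L, 4 ru L, 5 de L.
The penult (syllable 4, ru) is light, so stress falls on the antepenult (syllable 3, ka).
Stress on syllable 3: a.se:.ˈka.ru.de.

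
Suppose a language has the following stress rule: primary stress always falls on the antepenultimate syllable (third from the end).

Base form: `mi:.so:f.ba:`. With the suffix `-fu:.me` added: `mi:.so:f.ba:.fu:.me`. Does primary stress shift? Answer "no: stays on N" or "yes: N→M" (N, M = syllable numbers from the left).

yes: 1→3

Base `mi:.so:f.ba:` (3 syllables):
  The word has 3 syllables; the antepenultimate syllable (third from the end) is syllable 1 (mi:).
  → primary stress on syllable 1.
Suffixed `mi:.so:f.ba:.fu:.me` (5 syllables):
  The word has 5 syllables; the antepenultimate syllable (third from the end) is syllable 3 (ba:).
  → primary stress on syllable 3.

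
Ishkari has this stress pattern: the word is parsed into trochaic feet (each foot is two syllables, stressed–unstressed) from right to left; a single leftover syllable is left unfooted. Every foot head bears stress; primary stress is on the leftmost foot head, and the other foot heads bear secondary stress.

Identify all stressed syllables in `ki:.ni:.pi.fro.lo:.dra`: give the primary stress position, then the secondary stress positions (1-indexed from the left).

primary 1, secondary 3, 5

Parse right to left into trochaic (ˈσσ) feet: (ˈki:.ni:) (ˈpi.fro) (ˈlo:.dra).
Foot heads (stressed positions): 1, 3, 5.
End Rule Leftmost: primary stress on the leftmost head = syllable 1.
Secondary stress on 3, 5: ˈki:.ni:.ˌpi.fro.ˌlo:.dra.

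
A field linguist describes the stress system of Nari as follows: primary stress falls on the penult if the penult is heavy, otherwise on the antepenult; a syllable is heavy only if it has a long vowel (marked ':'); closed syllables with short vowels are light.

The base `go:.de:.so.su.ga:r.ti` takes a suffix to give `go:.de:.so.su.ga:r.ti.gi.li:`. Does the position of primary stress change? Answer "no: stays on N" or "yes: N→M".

yes: 5→6

Base `go:.de:.so.su.ga:r.ti` (6 syllables):
  Weights: 4 su L, 5 ga:r H, 6 ti L.
  The penult (syllable 5, ga:r) is heavy, so it takes stress.
  → primary stress on syllable 5.
Suffixed `go:.de:.so.su.ga:r.ti.gi.li:` (8 syllables):
  Weights: 6 ti L, 7 gi L, 8 li: H.
  The penult (syllable 7, gi) is light, so stress falls on the antepenult (syllable 6, ti).
  → primary stress on syllable 6.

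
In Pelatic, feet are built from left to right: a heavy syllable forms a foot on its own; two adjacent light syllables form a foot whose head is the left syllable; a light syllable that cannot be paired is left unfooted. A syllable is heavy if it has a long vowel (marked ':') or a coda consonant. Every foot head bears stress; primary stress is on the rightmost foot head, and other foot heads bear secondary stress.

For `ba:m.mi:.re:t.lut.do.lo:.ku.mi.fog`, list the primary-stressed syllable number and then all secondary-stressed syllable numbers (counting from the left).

primary 9, secondary 1, 2, 3, 4, 6, 7

Weights: 1 ba:m H, 2 mi: H, 3 re:t H, 4 lut H, 5 do L, 6 lo: H, 7 ku L, 8 mi L, 9 fog H.
Parse left to right (heavy = foot alone; LL = one foot; stranded L unfooted): (ˈba:m) (ˈmi:) (ˈre:t) (ˈlut) do (ˈlo:) (ˈku.mi) (ˈfog).
Foot heads: 1, 2, 3, 4, 6, 7, 9.
Primary stress on the rightmost head = syllable 9.
Secondary stress on 1, 2, 3, 4, 6, 7: ˌba:m.ˌmi:.ˌre:t.ˌlut.do.ˌlo:.ˌku.mi.ˈfog.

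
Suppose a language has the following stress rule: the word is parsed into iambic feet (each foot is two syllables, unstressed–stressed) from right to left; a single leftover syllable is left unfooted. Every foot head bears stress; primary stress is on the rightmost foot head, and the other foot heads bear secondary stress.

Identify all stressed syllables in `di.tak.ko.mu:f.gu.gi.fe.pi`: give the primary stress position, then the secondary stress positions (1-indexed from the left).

primary 8, secondary 2, 4, 6

Parse right to left into iambic (σˈσ) feet: (di.ˈtak) (ko.ˈmu:f) (gu.ˈgi) (fe.ˈpi).
Foot heads (stressed positions): 2, 4, 6, 8.
End Rule Rightmost: primary stress on the rightmost head = syllable 8.
Secondary stress on 2, 4, 6: di.ˌtak.ko.ˌmu:f.gu.ˌgi.fe.ˈpi.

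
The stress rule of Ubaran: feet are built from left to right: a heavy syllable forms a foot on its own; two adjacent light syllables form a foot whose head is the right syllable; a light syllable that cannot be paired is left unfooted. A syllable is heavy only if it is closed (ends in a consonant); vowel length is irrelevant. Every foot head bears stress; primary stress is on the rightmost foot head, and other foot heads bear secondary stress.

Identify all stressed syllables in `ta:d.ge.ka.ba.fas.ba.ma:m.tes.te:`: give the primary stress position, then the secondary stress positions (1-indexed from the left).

primary 8, secondary 1, 3, 5, 7

Weights: 1 ta:d H, 2 ge L, 3 ka L, 4 ba L, 5 fas H, 6 ba L, 7 ma:m H, 8 tes H, 9 te: L.
Parse left to right (heavy = foot alone; LL = one foot; stranded L unfooted): (ˈta:d) (ge.ˈka) ba (ˈfas) ba (ˈma:m) (ˈtes) te:.
Foot heads: 1, 3, 5, 7, 8.
Primary stress on the rightmost head = syllable 8.
Secondary stress on 1, 3, 5, 7: ˌta:d.ge.ˌka.ba.ˌfas.ba.ˌma:m.ˈtes.te:.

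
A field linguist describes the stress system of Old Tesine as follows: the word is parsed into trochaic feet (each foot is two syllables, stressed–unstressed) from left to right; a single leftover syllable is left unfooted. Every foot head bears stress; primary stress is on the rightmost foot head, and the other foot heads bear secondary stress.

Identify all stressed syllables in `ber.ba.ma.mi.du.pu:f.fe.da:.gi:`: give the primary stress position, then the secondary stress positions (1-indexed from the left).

primary 7, secondary 1, 3, 5

Parse left to right into trochaic (ˈσσ) feet: (ˈber.ba) (ˈma.mi) (ˈdu.pu:f) (ˈfe.da:) gi:. Syllable 9 is left unfooted.
Foot heads (stressed positions): 1, 3, 5, 7.
End Rule Rightmost: primary stress on the rightmost head = syllable 7.
Secondary stress on 1, 3, 5: ˌber.ba.ˌma.mi.ˌdu.pu:f.ˈfe.da:.gi:.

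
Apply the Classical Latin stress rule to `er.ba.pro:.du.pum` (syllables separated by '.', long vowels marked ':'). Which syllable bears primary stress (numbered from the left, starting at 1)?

3

Classical Latin: stress the penult if heavy (long vowel or closed), else the antepenult.
Weights: 3 pro: H, 4 du L, 5 pum H.
The penult (syllable 4, du) is light, so stress falls on the antepenult (syllable 3, pro:).
Stress on syllable 3: er.ba.ˈpro:.du.pum.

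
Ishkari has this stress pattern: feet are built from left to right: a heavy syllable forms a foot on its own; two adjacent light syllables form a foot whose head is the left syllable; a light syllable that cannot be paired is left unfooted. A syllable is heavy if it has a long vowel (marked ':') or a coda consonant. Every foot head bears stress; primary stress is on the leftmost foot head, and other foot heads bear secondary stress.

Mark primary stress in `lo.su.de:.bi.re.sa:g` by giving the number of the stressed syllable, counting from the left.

Weights: 1 lo L, 2 su L, 3 de: H, 4 bi L, 5 re L, 6 sa:g H.
Parse left to right (heavy = foot alone; LL = one foot; stranded L unfooted): (ˈlo.su) (ˈde:) (ˈbi.re) (ˈsa:g).
Foot heads: 1, 3, 4, 6.
Primary stress on the leftmost head = syllable 1.
Primary stress: syllable 1 → ˈlo.su.de:.bi.re.sa:g.

1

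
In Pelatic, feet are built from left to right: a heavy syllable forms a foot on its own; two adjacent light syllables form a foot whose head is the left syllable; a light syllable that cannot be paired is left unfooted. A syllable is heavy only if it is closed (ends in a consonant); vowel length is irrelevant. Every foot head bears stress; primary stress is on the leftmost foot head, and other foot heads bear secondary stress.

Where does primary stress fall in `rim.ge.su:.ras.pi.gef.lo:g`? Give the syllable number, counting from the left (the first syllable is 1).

1

Weights: 1 rim H, 2 ge L, 3 su: L, 4 ras H, 5 pi L, 6 gef H, 7 lo:g H.
Parse left to right (heavy = foot alone; LL = one foot; stranded L unfooted): (ˈrim) (ˈge.su:) (ˈras) pi (ˈgef) (ˈlo:g).
Foot heads: 1, 2, 4, 6, 7.
Primary stress on the leftmost head = syllable 1.
Primary stress: syllable 1 → ˈrim.ge.su:.ras.pi.gef.lo:g.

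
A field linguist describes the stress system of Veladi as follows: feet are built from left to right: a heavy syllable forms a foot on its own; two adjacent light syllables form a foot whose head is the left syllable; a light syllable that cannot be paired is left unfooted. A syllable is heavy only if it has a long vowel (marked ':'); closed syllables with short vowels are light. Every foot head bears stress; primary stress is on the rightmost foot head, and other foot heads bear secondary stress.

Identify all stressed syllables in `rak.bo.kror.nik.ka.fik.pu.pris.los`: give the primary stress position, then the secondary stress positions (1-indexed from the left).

primary 7, secondary 1, 3, 5

Weights: 1 rak L, 2 bo L, 3 kror L, 4 nik L, 5 ka L, 6 fik L, 7 pu L, 8 pris L, 9 los L.
Parse left to right (heavy = foot alone; LL = one foot; stranded L unfooted): (ˈrak.bo) (ˈkror.nik) (ˈka.fik) (ˈpu.pris) los.
Foot heads: 1, 3, 5, 7.
Primary stress on the rightmost head = syllable 7.
Secondary stress on 1, 3, 5: ˌrak.bo.ˌkror.nik.ˌka.fik.ˈpu.pris.los.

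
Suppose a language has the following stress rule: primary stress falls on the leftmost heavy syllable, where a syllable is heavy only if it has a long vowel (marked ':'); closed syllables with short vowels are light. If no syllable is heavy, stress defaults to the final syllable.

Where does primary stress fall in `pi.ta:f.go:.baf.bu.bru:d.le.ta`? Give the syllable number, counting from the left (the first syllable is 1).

Weights: 1 pi L, 2 ta:f H, 3 go: H, 4 baf L, 5 bu L, 6 bru:d H, 7 le L, 8 ta L.
Heavy syllables in the domain: 2, 3, 6. The leftmost is syllable 2 (ta:f).
Primary stress: syllable 2 → pi.ˈta:f.go:.baf.bu.bru:d.le.ta.

2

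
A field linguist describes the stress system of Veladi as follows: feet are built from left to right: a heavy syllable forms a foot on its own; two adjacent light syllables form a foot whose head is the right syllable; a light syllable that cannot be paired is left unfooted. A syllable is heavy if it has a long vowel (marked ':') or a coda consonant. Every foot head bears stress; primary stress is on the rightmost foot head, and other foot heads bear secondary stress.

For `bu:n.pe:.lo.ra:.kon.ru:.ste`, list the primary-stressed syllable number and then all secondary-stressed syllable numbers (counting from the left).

Weights: 1 bu:n H, 2 pe: H, 3 lo L, 4 ra: H, 5 kon H, 6 ru: H, 7 ste L.
Parse left to right (heavy = foot alone; LL = one foot; stranded L unfooted): (ˈbu:n) (ˈpe:) lo (ˈra:) (ˈkon) (ˈru:) ste.
Foot heads: 1, 2, 4, 5, 6.
Primary stress on the rightmost head = syllable 6.
Secondary stress on 1, 2, 4, 5: ˌbu:n.ˌpe:.lo.ˌra:.ˌkon.ˈru:.ste.

primary 6, secondary 1, 2, 4, 5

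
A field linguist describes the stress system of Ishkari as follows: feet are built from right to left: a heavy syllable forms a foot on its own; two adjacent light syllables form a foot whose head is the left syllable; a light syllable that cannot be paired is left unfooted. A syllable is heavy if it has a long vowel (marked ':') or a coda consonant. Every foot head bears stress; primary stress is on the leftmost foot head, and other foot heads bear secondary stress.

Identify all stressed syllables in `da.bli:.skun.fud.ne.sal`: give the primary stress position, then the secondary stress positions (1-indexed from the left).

primary 2, secondary 3, 4, 6

Weights: 1 da L, 2 bli: H, 3 skun H, 4 fud H, 5 ne L, 6 sal H.
Parse right to left (heavy = foot alone; LL = one foot; stranded L unfooted): da (ˈbli:) (ˈskun) (ˈfud) ne (ˈsal).
Foot heads: 2, 3, 4, 6.
Primary stress on the leftmost head = syllable 2.
Secondary stress on 3, 4, 6: da.ˈbli:.ˌskun.ˌfud.ne.ˌsal.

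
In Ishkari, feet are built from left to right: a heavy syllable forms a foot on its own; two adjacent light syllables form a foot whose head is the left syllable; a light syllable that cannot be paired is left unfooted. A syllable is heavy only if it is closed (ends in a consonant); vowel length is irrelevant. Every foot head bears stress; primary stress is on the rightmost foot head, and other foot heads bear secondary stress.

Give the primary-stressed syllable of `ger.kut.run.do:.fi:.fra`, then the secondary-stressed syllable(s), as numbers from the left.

Weights: 1 ger H, 2 kut H, 3 run H, 4 do: L, 5 fi: L, 6 fra L.
Parse left to right (heavy = foot alone; LL = one foot; stranded L unfooted): (ˈger) (ˈkut) (ˈrun) (ˈdo:.fi:) fra.
Foot heads: 1, 2, 3, 4.
Primary stress on the rightmost head = syllable 4.
Secondary stress on 1, 2, 3: ˌger.ˌkut.ˌrun.ˈdo:.fi:.fra.

primary 4, secondary 1, 2, 3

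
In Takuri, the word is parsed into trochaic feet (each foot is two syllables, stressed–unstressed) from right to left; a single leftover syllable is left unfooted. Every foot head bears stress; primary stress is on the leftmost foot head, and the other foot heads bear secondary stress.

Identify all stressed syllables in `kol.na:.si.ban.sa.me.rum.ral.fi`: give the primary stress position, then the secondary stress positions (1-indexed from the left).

Parse right to left into trochaic (ˈσσ) feet: kol (ˈna:.si) (ˈban.sa) (ˈme.rum) (ˈral.fi). Syllable 1 is left unfooted.
Foot heads (stressed positions): 2, 4, 6, 8.
End Rule Leftmost: primary stress on the leftmost head = syllable 2.
Secondary stress on 4, 6, 8: kol.ˈna:.si.ˌban.sa.ˌme.rum.ˌral.fi.

primary 2, secondary 4, 6, 8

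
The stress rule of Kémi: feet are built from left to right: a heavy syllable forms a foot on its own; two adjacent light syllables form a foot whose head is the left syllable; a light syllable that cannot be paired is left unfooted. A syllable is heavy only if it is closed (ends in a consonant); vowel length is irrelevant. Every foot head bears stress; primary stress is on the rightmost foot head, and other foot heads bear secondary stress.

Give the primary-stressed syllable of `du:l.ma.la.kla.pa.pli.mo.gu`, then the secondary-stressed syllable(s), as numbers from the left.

primary 6, secondary 1, 2, 4

Weights: 1 du:l H, 2 ma L, 3 la L, 4 kla L, 5 pa L, 6 pli L, 7 mo L, 8 gu L.
Parse left to right (heavy = foot alone; LL = one foot; stranded L unfooted): (ˈdu:l) (ˈma.la) (ˈkla.pa) (ˈpli.mo) gu.
Foot heads: 1, 2, 4, 6.
Primary stress on the rightmost head = syllable 6.
Secondary stress on 1, 2, 4: ˌdu:l.ˌma.la.ˌkla.pa.ˈpli.mo.gu.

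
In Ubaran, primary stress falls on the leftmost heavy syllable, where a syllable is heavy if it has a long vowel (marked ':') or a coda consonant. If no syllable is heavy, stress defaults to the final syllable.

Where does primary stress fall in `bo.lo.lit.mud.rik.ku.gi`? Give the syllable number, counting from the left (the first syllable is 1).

3

Weights: 1 bo L, 2 lo L, 3 lit H, 4 mud H, 5 rik H, 6 ku L, 7 gi L.
Heavy syllables in the domain: 3, 4, 5. The leftmost is syllable 3 (lit).
Primary stress: syllable 3 → bo.lo.ˈlit.mud.rik.ku.gi.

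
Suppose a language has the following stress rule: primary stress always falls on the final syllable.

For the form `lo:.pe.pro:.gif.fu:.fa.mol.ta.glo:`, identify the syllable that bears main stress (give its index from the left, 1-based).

The word has 9 syllables; the final syllable is syllable 9 (glo:).
Primary stress: syllable 9 → lo:.pe.pro:.gif.fu:.fa.mol.ta.ˈglo:.

9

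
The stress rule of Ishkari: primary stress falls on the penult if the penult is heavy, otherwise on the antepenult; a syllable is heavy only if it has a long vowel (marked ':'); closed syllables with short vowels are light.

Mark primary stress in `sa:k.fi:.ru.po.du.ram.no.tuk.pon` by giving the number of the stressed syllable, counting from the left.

Weights: 7 no L, 8 tuk L, 9 pon L.
The penult (syllable 8, tuk) is light, so stress falls on the antepenult (syllable 7, no).
Primary stress: syllable 7 → sa:k.fi:.ru.po.du.ram.ˈno.tuk.pon.

7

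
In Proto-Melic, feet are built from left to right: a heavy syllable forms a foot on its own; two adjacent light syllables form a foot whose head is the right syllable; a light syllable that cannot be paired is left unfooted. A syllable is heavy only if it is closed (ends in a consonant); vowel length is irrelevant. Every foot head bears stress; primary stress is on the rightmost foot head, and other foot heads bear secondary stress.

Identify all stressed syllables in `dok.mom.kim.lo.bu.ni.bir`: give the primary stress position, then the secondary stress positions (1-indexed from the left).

primary 7, secondary 1, 2, 3, 5

Weights: 1 dok H, 2 mom H, 3 kim H, 4 lo L, 5 bu L, 6 ni L, 7 bir H.
Parse left to right (heavy = foot alone; LL = one foot; stranded L unfooted): (ˈdok) (ˈmom) (ˈkim) (lo.ˈbu) ni (ˈbir).
Foot heads: 1, 2, 3, 5, 7.
Primary stress on the rightmost head = syllable 7.
Secondary stress on 1, 2, 3, 5: ˌdok.ˌmom.ˌkim.lo.ˌbu.ni.ˈbir.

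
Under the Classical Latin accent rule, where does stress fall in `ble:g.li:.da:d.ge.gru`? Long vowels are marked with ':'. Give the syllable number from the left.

3

Classical Latin: stress the penult if heavy (long vowel or closed), else the antepenult.
Weights: 3 da:d H, 4 ge L, 5 gru L.
The penult (syllable 4, ge) is light, so stress falls on the antepenult (syllable 3, da:d).
Stress on syllable 3: ble:g.li:.ˈda:d.ge.gru.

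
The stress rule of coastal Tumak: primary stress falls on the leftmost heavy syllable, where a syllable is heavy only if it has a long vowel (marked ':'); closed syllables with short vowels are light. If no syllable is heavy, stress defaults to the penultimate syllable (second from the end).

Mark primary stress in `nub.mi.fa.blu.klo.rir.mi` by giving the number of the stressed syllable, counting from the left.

6

Weights: 1 nub L, 2 mi L, 3 fa L, 4 blu L, 5 klo L, 6 rir L, 7 mi L.
No heavy syllable in the domain; default to the penultimate syllable (second from the end) = syllable 6.
Primary stress: syllable 6 → nub.mi.fa.blu.klo.ˈrir.mi.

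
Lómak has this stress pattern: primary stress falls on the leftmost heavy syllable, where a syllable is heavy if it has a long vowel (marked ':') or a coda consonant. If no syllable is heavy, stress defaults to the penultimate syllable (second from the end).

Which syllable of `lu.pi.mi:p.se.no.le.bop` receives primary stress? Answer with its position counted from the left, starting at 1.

Weights: 1 lu L, 2 pi L, 3 mi:p H, 4 se L, 5 no L, 6 le L, 7 bop H.
Heavy syllables in the domain: 3, 7. The leftmost is syllable 3 (mi:p).
Primary stress: syllable 3 → lu.pi.ˈmi:p.se.no.le.bop.

3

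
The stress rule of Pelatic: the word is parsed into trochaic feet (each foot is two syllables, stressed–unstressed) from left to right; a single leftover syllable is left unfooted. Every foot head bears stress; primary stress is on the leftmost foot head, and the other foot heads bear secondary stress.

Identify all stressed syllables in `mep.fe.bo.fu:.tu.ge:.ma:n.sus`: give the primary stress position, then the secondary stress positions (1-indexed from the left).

Parse left to right into trochaic (ˈσσ) feet: (ˈmep.fe) (ˈbo.fu:) (ˈtu.ge:) (ˈma:n.sus).
Foot heads (stressed positions): 1, 3, 5, 7.
End Rule Leftmost: primary stress on the leftmost head = syllable 1.
Secondary stress on 3, 5, 7: ˈmep.fe.ˌbo.fu:.ˌtu.ge:.ˌma:n.sus.

primary 1, secondary 3, 5, 7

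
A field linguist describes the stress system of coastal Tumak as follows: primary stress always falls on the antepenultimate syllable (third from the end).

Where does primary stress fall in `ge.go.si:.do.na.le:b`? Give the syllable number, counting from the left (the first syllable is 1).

4

The word has 6 syllables; the antepenultimate syllable (third from the end) is syllable 4 (do).
Primary stress: syllable 4 → ge.go.si:.ˈdo.na.le:b.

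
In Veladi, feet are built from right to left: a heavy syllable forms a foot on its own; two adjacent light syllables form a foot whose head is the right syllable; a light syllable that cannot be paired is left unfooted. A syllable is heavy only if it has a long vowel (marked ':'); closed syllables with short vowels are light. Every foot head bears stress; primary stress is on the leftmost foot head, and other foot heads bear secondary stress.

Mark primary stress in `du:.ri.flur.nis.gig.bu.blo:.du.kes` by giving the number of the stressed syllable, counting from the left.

1

Weights: 1 du: H, 2 ri L, 3 flur L, 4 nis L, 5 gig L, 6 bu L, 7 blo: H, 8 du L, 9 kes L.
Parse right to left (heavy = foot alone; LL = one foot; stranded L unfooted): (ˈdu:) ri (flur.ˈnis) (gig.ˈbu) (ˈblo:) (du.ˈkes).
Foot heads: 1, 4, 6, 7, 9.
Primary stress on the leftmost head = syllable 1.
Primary stress: syllable 1 → ˈdu:.ri.flur.nis.gig.bu.blo:.du.kes.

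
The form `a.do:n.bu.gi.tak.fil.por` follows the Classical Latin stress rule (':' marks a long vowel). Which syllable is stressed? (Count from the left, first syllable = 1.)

Classical Latin: stress the penult if heavy (long vowel or closed), else the antepenult.
Weights: 5 tak H, 6 fil H, 7 por H.
The penult (syllable 6, fil) is heavy, so it takes stress.
Stress on syllable 6: a.do:n.bu.gi.tak.ˈfil.por.

6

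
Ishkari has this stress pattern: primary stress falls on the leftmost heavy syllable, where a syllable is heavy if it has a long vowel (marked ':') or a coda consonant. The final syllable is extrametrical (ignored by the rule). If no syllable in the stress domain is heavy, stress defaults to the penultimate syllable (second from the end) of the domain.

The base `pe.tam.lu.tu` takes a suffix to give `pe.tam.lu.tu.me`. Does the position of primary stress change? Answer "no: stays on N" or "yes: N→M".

Base `pe.tam.lu.tu` (4 syllables):
  The final syllable (4, tu) is extrametrical; the stress domain is syllables 1–3.
  Weights: 1 pe L, 2 tam H, 3 lu L.
  Heavy syllables in the domain: 2. The leftmost is syllable 2 (tam).
  → primary stress on syllable 2.
Suffixed `pe.tam.lu.tu.me` (5 syllables):
  The final syllable (5, me) is extrametrical; the stress domain is syllables 1–4.
  Weights: 1 pe L, 2 tam H, 3 lu L, 4 tu L.
  Heavy syllables in the domain: 2. The leftmost is syllable 2 (tam).
  → primary stress on syllable 2.

no: stays on 2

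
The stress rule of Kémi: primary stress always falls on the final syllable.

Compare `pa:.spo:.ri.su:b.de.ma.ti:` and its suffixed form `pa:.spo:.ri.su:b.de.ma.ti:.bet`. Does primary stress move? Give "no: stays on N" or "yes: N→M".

yes: 7→8

Base `pa:.spo:.ri.su:b.de.ma.ti:` (7 syllables):
  The word has 7 syllables; the final syllable is syllable 7 (ti:).
  → primary stress on syllable 7.
Suffixed `pa:.spo:.ri.su:b.de.ma.ti:.bet` (8 syllables):
  The word has 8 syllables; the final syllable is syllable 8 (bet).
  → primary stress on syllable 8.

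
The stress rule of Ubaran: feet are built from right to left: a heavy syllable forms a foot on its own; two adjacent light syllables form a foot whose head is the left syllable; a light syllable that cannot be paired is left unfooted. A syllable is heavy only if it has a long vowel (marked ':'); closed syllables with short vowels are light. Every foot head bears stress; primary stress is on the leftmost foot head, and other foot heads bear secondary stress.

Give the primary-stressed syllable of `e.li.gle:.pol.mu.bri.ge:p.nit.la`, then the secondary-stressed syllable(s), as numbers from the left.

primary 1, secondary 3, 5, 7, 8

Weights: 1 e L, 2 li L, 3 gle: H, 4 pol L, 5 mu L, 6 bri L, 7 ge:p H, 8 nit L, 9 la L.
Parse right to left (heavy = foot alone; LL = one foot; stranded L unfooted): (ˈe.li) (ˈgle:) pol (ˈmu.bri) (ˈge:p) (ˈnit.la).
Foot heads: 1, 3, 5, 7, 8.
Primary stress on the leftmost head = syllable 1.
Secondary stress on 3, 5, 7, 8: ˈe.li.ˌgle:.pol.ˌmu.bri.ˌge:p.ˌnit.la.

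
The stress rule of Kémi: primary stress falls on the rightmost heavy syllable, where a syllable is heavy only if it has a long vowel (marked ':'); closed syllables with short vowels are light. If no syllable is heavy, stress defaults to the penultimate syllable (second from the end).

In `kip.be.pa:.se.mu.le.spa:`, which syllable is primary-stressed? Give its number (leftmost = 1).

7

Weights: 1 kip L, 2 be L, 3 pa: H, 4 se L, 5 mu L, 6 le L, 7 spa: H.
Heavy syllables in the domain: 3, 7. The rightmost is syllable 7 (spa:).
Primary stress: syllable 7 → kip.be.pa:.se.mu.le.ˈspa:.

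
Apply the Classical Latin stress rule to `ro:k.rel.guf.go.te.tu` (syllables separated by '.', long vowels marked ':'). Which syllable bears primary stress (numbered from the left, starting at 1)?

Classical Latin: stress the penult if heavy (long vowel or closed), else the antepenult.
Weights: 4 go L, 5 te L, 6 tu L.
The penult (syllable 5, te) is light, so stress falls on the antepenult (syllable 4, go).
Stress on syllable 4: ro:k.rel.guf.ˈgo.te.tu.

4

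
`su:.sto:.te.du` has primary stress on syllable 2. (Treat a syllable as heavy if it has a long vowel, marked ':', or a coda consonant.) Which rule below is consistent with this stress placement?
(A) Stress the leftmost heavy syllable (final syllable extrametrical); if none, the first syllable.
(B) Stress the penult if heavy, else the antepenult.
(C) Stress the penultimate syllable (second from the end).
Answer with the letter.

B

Rule A → syllable 1 (observed: 2).
Rule B → syllable 2 ✓.
Rule C → syllable 3 (observed: 2).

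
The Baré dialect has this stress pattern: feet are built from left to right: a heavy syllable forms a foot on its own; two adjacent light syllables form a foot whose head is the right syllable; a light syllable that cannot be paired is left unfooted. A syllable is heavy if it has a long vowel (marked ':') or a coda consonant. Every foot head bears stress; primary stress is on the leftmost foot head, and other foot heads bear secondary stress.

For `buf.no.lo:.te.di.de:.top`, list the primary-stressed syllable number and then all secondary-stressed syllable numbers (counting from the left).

primary 1, secondary 3, 5, 6, 7

Weights: 1 buf H, 2 no L, 3 lo: H, 4 te L, 5 di L, 6 de: H, 7 top H.
Parse left to right (heavy = foot alone; LL = one foot; stranded L unfooted): (ˈbuf) no (ˈlo:) (te.ˈdi) (ˈde:) (ˈtop).
Foot heads: 1, 3, 5, 6, 7.
Primary stress on the leftmost head = syllable 1.
Secondary stress on 3, 5, 6, 7: ˈbuf.no.ˌlo:.te.ˌdi.ˌde:.ˌtop.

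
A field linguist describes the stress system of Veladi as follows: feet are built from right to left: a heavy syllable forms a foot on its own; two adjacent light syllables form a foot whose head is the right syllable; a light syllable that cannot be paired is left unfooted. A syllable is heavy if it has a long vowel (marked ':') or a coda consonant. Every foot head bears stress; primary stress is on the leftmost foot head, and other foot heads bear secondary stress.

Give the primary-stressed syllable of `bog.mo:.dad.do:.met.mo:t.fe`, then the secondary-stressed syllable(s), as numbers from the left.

Weights: 1 bog H, 2 mo: H, 3 dad H, 4 do: H, 5 met H, 6 mo:t H, 7 fe L.
Parse right to left (heavy = foot alone; LL = one foot; stranded L unfooted): (ˈbog) (ˈmo:) (ˈdad) (ˈdo:) (ˈmet) (ˈmo:t) fe.
Foot heads: 1, 2, 3, 4, 5, 6.
Primary stress on the leftmost head = syllable 1.
Secondary stress on 2, 3, 4, 5, 6: ˈbog.ˌmo:.ˌdad.ˌdo:.ˌmet.ˌmo:t.fe.

primary 1, secondary 2, 3, 4, 5, 6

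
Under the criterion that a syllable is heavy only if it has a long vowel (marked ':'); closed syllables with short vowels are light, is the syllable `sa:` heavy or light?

`sa:`: long vowel, open (no coda). Long vowel → heavy.

heavy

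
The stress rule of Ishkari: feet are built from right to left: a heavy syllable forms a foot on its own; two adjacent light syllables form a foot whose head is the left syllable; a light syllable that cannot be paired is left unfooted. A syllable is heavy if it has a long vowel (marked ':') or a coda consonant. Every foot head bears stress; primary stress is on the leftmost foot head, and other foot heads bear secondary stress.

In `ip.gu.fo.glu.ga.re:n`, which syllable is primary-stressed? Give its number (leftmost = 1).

Weights: 1 ip H, 2 gu L, 3 fo L, 4 glu L, 5 ga L, 6 re:n H.
Parse right to left (heavy = foot alone; LL = one foot; stranded L unfooted): (ˈip) (ˈgu.fo) (ˈglu.ga) (ˈre:n).
Foot heads: 1, 2, 4, 6.
Primary stress on the leftmost head = syllable 1.
Primary stress: syllable 1 → ˈip.gu.fo.glu.ga.re:n.

1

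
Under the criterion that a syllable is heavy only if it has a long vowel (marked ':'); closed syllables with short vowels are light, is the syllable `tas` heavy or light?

`tas`: short vowel, closed (coda /s/). Short vowel → light.

light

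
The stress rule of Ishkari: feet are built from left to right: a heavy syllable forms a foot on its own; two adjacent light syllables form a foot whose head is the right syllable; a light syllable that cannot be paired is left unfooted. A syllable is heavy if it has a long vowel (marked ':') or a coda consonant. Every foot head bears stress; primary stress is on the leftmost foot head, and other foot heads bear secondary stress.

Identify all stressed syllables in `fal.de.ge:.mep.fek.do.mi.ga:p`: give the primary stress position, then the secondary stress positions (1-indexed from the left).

primary 1, secondary 3, 4, 5, 7, 8

Weights: 1 fal H, 2 de L, 3 ge: H, 4 mep H, 5 fek H, 6 do L, 7 mi L, 8 ga:p H.
Parse left to right (heavy = foot alone; LL = one foot; stranded L unfooted): (ˈfal) de (ˈge:) (ˈmep) (ˈfek) (do.ˈmi) (ˈga:p).
Foot heads: 1, 3, 4, 5, 7, 8.
Primary stress on the leftmost head = syllable 1.
Secondary stress on 3, 4, 5, 7, 8: ˈfal.de.ˌge:.ˌmep.ˌfek.do.ˌmi.ˌga:p.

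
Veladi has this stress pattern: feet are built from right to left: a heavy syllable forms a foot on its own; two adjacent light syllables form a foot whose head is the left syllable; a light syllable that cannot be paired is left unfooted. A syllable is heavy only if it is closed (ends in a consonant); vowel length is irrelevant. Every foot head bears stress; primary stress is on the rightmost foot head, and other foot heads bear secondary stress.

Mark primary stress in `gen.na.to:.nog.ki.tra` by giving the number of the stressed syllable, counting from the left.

Weights: 1 gen H, 2 na L, 3 to: L, 4 nog H, 5 ki L, 6 tra L.
Parse right to left (heavy = foot alone; LL = one foot; stranded L unfooted): (ˈgen) (ˈna.to:) (ˈnog) (ˈki.tra).
Foot heads: 1, 2, 4, 5.
Primary stress on the rightmost head = syllable 5.
Primary stress: syllable 5 → gen.na.to:.nog.ˈki.tra.

5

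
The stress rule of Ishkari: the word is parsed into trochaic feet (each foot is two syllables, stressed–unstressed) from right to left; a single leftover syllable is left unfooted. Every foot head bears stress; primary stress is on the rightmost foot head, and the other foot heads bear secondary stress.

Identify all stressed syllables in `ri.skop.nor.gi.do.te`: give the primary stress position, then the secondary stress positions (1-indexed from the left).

primary 5, secondary 1, 3

Parse right to left into trochaic (ˈσσ) feet: (ˈri.skop) (ˈnor.gi) (ˈdo.te).
Foot heads (stressed positions): 1, 3, 5.
End Rule Rightmost: primary stress on the rightmost head = syllable 5.
Secondary stress on 1, 3: ˌri.skop.ˌnor.gi.ˈdo.te.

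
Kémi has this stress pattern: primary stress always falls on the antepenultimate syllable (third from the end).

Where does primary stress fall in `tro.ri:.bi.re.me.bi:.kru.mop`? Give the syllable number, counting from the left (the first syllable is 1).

The word has 8 syllables; the antepenultimate syllable (third from the end) is syllable 6 (bi:).
Primary stress: syllable 6 → tro.ri:.bi.re.me.ˈbi:.kru.mop.

6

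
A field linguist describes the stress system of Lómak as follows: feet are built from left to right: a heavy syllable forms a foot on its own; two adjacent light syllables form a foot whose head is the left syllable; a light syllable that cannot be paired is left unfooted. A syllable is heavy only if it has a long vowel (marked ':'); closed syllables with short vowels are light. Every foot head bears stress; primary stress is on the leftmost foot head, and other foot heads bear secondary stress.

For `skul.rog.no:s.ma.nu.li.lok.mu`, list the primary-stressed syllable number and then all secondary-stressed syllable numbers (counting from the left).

Weights: 1 skul L, 2 rog L, 3 no:s H, 4 ma L, 5 nu L, 6 li L, 7 lok L, 8 mu L.
Parse left to right (heavy = foot alone; LL = one foot; stranded L unfooted): (ˈskul.rog) (ˈno:s) (ˈma.nu) (ˈli.lok) mu.
Foot heads: 1, 3, 4, 6.
Primary stress on the leftmost head = syllable 1.
Secondary stress on 3, 4, 6: ˈskul.rog.ˌno:s.ˌma.nu.ˌli.lok.mu.

primary 1, secondary 3, 4, 6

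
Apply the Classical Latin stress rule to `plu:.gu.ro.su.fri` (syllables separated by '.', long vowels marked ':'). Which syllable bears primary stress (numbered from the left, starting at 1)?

Classical Latin: stress the penult if heavy (long vowel or closed), else the antepenult.
Weights: 3 ro L, 4 su L, 5 fri L.
The penult (syllable 4, su) is light, so stress falls on the antepenult (syllable 3, ro).
Stress on syllable 3: plu:.gu.ˈro.su.fri.

3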